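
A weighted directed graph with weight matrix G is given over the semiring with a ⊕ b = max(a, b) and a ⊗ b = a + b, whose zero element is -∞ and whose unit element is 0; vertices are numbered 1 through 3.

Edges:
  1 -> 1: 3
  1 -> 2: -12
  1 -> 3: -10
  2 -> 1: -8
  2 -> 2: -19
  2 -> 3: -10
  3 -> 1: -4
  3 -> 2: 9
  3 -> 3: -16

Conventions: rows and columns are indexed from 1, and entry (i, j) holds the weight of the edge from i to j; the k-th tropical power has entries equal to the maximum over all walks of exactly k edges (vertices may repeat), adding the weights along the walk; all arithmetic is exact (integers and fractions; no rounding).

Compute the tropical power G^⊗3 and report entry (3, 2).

G^⊗2:
  [6, -1, -7]
  [-5, -1, -18]
  [1, -7, -1]
G^⊗3:
  [9, 2, -4]
  [-2, -9, -11]
  [4, 8, -9]
Key observation: the optimum is the walk 3->2->3->2, with weight 9 + (-10) + 9 = 8.
Optimal value attained by: walk 3->2->3->2.
Answer: (G^⊗3)[3][2] = 8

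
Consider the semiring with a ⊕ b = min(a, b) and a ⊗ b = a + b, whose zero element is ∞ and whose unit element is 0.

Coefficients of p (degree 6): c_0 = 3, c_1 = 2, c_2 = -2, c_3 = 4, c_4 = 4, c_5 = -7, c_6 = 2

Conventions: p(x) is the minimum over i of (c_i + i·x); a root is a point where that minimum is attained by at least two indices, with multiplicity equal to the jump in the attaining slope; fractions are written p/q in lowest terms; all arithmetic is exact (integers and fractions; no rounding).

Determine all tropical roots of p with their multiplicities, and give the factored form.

hull edge (i=0, c=3) to (i=2, c=-2): slope -5/2, span 2
hull edge (i=2, c=-2) to (i=5, c=-7): slope -5/3, span 3
hull edge (i=5, c=-7) to (i=6, c=2): slope 9, span 1
Factored form: p(x) = 2 ⊗ (x ⊕ (-9)) ⊗ (x ⊕ 5/3) ⊗ (x ⊕ 5/3) ⊗ (x ⊕ 5/3) ⊗ (x ⊕ 5/2) ⊗ (x ⊕ 5/2)
Answer: roots = -9 (mult 1), 5/3 (mult 3), 5/2 (mult 2)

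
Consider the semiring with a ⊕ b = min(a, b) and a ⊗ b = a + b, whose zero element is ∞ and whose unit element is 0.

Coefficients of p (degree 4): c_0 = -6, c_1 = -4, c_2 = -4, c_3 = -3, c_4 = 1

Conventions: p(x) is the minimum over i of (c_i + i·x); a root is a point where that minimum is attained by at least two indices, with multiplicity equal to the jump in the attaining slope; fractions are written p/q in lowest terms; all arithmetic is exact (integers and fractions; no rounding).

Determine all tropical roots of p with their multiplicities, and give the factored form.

hull edge (i=0, c=-6) to (i=3, c=-3): slope 1, span 3
hull edge (i=3, c=-3) to (i=4, c=1): slope 4, span 1
Factored form: p(x) = 1 ⊗ (x ⊕ (-4)) ⊗ (x ⊕ (-1)) ⊗ (x ⊕ (-1)) ⊗ (x ⊕ (-1))
Answer: roots = -4 (mult 1), -1 (mult 3)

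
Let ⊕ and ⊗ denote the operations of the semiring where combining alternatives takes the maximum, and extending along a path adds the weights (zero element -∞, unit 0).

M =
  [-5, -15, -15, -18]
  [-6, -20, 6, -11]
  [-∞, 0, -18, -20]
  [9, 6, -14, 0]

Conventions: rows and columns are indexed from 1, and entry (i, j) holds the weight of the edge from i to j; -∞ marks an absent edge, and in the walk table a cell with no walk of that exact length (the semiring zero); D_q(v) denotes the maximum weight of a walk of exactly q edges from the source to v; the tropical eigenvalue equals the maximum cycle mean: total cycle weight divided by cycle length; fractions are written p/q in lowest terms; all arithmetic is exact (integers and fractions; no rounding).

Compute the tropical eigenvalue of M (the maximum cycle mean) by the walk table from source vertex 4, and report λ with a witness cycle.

q=0: [-∞, -∞, -∞, 0]
q=1: [9, 6, -14, 0]
q=2: [9, 6, 12, 0]
q=3: [9, 12, 12, 0]
q=4: [9, 12, 18, 1]
Optimal cycle mean attained by: cycle 2->3->2, total 6 + 0, length 2.
Answer: λ = 3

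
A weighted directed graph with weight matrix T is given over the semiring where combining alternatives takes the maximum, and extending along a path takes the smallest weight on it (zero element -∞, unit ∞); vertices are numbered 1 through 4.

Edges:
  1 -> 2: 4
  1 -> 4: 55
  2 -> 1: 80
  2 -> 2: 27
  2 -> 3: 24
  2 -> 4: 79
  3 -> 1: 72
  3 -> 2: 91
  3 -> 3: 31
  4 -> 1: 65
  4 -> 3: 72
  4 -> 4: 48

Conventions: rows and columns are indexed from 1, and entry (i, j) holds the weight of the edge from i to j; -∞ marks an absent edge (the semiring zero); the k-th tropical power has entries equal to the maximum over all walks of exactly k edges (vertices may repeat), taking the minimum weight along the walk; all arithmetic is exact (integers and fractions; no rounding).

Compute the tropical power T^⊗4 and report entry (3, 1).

T^⊗2:
  [55, 4, 55, 48]
  [65, 27, 72, 55]
  [80, 31, 31, 79]
  [72, 72, 48, 55]
T^⊗3:
  [55, 55, 48, 55]
  [72, 72, 55, 55]
  [65, 31, 72, 55]
  [72, 48, 55, 72]
T^⊗4:
  [55, 48, 55, 55]
  [72, 55, 55, 72]
  [72, 72, 55, 55]
  [65, 55, 72, 55]
Key observation: the optimum is the walk 3->2->4->3->1, with weight 91 min 79 min 72 min 72 = 72.
Optimal value attained by: walk 3->2->4->3->1.
Answer: (T^⊗4)[3][1] = 72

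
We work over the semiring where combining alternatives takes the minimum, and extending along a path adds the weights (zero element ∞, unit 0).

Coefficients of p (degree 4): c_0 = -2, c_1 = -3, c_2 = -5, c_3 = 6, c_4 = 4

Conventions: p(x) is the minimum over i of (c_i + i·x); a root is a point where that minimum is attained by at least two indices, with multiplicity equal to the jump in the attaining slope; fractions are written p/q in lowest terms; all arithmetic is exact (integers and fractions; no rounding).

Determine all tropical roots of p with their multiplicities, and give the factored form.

hull edge (i=0, c=-2) to (i=2, c=-5): slope -3/2, span 2
hull edge (i=2, c=-5) to (i=4, c=4): slope 9/2, span 2
Factored form: p(x) = 4 ⊗ (x ⊕ (-9/2)) ⊗ (x ⊕ (-9/2)) ⊗ (x ⊕ 3/2) ⊗ (x ⊕ 3/2)
Answer: roots = -9/2 (mult 2), 3/2 (mult 2)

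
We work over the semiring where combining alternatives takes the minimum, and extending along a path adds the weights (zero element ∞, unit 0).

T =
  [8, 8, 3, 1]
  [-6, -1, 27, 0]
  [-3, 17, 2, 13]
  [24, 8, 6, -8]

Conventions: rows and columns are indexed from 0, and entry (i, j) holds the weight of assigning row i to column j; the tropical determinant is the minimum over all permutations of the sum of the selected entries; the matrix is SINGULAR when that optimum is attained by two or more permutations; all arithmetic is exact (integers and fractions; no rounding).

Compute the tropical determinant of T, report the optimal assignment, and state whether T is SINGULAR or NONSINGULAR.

σ = (0, 1, 2, 3): 8 + (-1) + 2 + (-8) = 1
σ = (0, 1, 3, 2): 8 + (-1) + 13 + 6 = 26
σ = (0, 2, 1, 3): 8 + 27 + 17 + (-8) = 44
σ = (0, 2, 3, 1): 8 + 27 + 13 + 8 = 56
σ = (0, 3, 1, 2): 8 + 0 + 17 + 6 = 31
σ = (0, 3, 2, 1): 8 + 0 + 2 + 8 = 18
σ = (1, 0, 2, 3): 8 + (-6) + 2 + (-8) = -4
σ = (1, 0, 3, 2): 8 + (-6) + 13 + 6 = 21
σ = (1, 2, 0, 3): 8 + 27 + (-3) + (-8) = 24
σ = (1, 2, 3, 0): 8 + 27 + 13 + 24 = 72
σ = (1, 3, 0, 2): 8 + 0 + (-3) + 6 = 11
σ = (1, 3, 2, 0): 8 + 0 + 2 + 24 = 34
σ = (2, 0, 1, 3): 3 + (-6) + 17 + (-8) = 6
σ = (2, 0, 3, 1): 3 + (-6) + 13 + 8 = 18
σ = (2, 1, 0, 3): 3 + (-1) + (-3) + (-8) = -9
σ = (2, 1, 3, 0): 3 + (-1) + 13 + 24 = 39
σ = (2, 3, 0, 1): 3 + 0 + (-3) + 8 = 8
σ = (2, 3, 1, 0): 3 + 0 + 17 + 24 = 44
σ = (3, 0, 1, 2): 1 + (-6) + 17 + 6 = 18
σ = (3, 0, 2, 1): 1 + (-6) + 2 + 8 = 5
σ = (3, 1, 0, 2): 1 + (-1) + (-3) + 6 = 3
σ = (3, 1, 2, 0): 1 + (-1) + 2 + 24 = 26
σ = (3, 2, 0, 1): 1 + 27 + (-3) + 8 = 33
σ = (3, 2, 1, 0): 1 + 27 + 17 + 24 = 69
Optimal value attained by: σ = (2, 1, 0, 3).
Answer: det⊕(T) = -9; verdict: NONSINGULAR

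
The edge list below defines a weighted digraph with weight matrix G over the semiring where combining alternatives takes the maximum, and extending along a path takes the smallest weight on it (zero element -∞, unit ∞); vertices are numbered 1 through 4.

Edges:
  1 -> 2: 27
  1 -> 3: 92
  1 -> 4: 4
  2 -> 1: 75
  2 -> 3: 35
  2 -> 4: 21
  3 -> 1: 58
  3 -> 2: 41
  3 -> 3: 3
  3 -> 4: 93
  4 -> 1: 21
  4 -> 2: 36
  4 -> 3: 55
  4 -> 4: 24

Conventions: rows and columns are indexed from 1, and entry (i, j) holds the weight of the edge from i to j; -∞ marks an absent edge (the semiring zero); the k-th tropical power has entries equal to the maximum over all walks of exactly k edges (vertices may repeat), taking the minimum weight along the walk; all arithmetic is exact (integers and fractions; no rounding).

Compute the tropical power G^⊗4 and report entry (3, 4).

G^⊗2:
  [58, 41, 27, 92]
  [35, 35, 75, 35]
  [41, 36, 58, 24]
  [55, 41, 35, 55]
G^⊗3:
  [41, 36, 58, 27]
  [58, 41, 35, 75]
  [58, 41, 41, 58]
  [41, 36, 55, 35]
G^⊗4:
  [58, 41, 41, 58]
  [41, 36, 58, 35]
  [41, 41, 58, 41]
  [55, 41, 41, 55]
Key observation: the optimum is the walk 3->2->1->3->4, with weight 41 min 75 min 92 min 93 = 41.
Optimal value attained by: walk 3->2->1->3->4.
Answer: (G^⊗4)[3][4] = 41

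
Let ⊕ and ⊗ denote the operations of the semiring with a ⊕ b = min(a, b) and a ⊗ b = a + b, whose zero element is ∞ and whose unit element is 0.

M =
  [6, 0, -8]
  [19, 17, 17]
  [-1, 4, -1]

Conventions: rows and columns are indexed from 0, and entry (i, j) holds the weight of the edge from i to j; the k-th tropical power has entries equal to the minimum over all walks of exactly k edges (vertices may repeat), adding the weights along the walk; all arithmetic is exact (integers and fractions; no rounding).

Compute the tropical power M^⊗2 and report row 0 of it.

M^⊗2:
  [-9, -4, -9]
  [16, 19, 11]
  [-2, -1, -9]
Answer: row 0 of M^⊗2 = [-9, -4, -9]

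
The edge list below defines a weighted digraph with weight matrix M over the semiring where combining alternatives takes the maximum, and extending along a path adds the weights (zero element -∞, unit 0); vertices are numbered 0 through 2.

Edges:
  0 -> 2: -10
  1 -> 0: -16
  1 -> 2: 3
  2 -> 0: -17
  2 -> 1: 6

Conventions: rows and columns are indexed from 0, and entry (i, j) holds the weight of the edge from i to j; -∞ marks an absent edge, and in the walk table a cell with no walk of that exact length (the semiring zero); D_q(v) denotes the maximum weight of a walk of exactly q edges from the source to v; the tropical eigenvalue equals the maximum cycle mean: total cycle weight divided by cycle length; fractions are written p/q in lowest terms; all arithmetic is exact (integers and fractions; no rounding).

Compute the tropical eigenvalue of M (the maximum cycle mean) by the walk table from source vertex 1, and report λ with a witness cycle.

q=0: [-∞, 0, -∞]
q=1: [-16, -∞, 3]
q=2: [-14, 9, -26]
q=3: [-7, -20, 12]
Optimal cycle mean attained by: cycle 1->2->1, total 3 + 6, length 2.
Answer: λ = 9/2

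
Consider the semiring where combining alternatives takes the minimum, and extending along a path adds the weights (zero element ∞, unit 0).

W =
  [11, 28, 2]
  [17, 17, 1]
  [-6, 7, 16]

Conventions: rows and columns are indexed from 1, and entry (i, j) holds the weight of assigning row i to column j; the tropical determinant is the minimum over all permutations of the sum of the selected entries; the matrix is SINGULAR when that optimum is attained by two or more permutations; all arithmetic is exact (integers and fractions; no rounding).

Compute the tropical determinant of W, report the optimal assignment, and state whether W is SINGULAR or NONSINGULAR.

σ = (1, 2, 3): 11 + 17 + 16 = 44
σ = (1, 3, 2): 11 + 1 + 7 = 19
σ = (2, 1, 3): 28 + 17 + 16 = 61
σ = (2, 3, 1): 28 + 1 + (-6) = 23
σ = (3, 1, 2): 2 + 17 + 7 = 26
σ = (3, 2, 1): 2 + 17 + (-6) = 13
Optimal value attained by: σ = (3, 2, 1).
Answer: det⊕(W) = 13; verdict: NONSINGULAR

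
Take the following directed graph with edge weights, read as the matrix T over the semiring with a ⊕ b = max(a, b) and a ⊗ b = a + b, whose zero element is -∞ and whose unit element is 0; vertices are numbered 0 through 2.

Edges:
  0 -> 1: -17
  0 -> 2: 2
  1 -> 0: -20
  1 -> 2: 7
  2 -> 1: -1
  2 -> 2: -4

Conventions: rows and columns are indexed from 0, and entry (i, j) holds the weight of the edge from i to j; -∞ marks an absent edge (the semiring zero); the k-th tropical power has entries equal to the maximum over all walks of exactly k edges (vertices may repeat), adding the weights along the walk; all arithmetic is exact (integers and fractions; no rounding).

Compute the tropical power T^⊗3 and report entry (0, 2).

T^⊗2:
  [-37, 1, -2]
  [-∞, 6, 3]
  [-21, -5, 6]
T^⊗3:
  [-19, -3, 8]
  [-14, 2, 13]
  [-25, 5, 2]
Key observation: the optimum is the walk 0->2->1->2, with weight 2 + (-1) + 7 = 8.
Optimal value attained by: walk 0->2->1->2.
Answer: (T^⊗3)[0][2] = 8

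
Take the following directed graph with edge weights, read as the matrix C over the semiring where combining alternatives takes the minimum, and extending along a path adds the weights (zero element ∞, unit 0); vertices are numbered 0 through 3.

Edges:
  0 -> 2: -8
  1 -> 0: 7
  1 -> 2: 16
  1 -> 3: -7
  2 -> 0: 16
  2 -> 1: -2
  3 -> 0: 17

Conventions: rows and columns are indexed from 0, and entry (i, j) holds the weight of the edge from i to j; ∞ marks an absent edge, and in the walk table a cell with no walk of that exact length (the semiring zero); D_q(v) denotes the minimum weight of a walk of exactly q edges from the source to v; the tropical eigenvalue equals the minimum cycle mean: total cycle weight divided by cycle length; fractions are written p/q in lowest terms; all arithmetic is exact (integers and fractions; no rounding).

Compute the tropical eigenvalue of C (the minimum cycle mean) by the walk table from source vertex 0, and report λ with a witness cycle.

q=0: [0, ∞, ∞, ∞]
q=1: [∞, ∞, -8, ∞]
q=2: [8, -10, ∞, ∞]
q=3: [-3, ∞, 0, -17]
q=4: [0, -2, -11, ∞]
Optimal cycle mean attained by: cycle 0->2->1->0, total (-8) + (-2) + 7, length 3.
Answer: λ = -1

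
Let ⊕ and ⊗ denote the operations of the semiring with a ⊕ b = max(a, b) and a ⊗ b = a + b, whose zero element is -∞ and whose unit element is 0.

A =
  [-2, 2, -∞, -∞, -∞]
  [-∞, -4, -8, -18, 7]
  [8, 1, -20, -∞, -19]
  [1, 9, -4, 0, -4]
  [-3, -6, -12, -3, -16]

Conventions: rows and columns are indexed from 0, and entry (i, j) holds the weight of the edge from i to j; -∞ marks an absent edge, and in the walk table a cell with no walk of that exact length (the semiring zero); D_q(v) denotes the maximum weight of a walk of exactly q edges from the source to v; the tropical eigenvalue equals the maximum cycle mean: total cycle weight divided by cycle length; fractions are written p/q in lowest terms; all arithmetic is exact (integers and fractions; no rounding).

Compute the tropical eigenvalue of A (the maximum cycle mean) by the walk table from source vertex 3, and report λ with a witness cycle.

q=0: [-∞, -∞, -∞, 0, -∞]
q=1: [1, 9, -4, 0, -4]
q=2: [4, 9, 1, 0, 16]
q=3: [13, 10, 4, 13, 16]
q=4: [14, 22, 9, 13, 17]
q=5: [17, 22, 14, 14, 29]
Optimal cycle mean attained by: cycle 1->4->3->1, total 7 + (-3) + 9, length 3.
Answer: λ = 13/3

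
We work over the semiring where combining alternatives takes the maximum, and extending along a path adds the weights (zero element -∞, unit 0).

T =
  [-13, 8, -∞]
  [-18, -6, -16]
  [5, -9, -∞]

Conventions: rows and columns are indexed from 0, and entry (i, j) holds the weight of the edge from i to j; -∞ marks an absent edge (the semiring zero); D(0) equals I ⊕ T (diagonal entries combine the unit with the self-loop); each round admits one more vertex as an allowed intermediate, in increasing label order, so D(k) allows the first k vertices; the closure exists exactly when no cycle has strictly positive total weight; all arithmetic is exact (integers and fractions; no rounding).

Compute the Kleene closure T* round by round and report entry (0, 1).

D(0):
  [0, 8, -∞]
  [-18, 0, -16]
  [5, -9, 0]
D(1):
  [0, 8, -∞]
  [-18, 0, -16]
  [5, 13, 0]
D(2):
  [0, 8, -8]
  [-18, 0, -16]
  [5, 13, 0]
D(3):
  [0, 8, -8]
  [-11, 0, -16]
  [5, 13, 0]
Answer: T*[0][1] = 8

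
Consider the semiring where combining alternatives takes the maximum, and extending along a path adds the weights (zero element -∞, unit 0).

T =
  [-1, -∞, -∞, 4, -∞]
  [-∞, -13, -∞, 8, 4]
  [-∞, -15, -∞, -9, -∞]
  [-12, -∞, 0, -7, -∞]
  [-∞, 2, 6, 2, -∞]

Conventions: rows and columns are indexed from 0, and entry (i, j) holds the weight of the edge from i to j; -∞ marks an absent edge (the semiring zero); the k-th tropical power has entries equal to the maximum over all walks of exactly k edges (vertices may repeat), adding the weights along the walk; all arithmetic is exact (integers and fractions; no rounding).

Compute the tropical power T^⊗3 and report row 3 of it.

T^⊗2:
  [-2, -∞, 4, 3, -∞]
  [-4, 6, 10, 6, -9]
  [-21, -28, -9, -7, -11]
  [-13, -15, -7, -8, -∞]
  [-10, -9, 2, 10, 6]
T^⊗3:
  [-3, -11, 3, 2, -∞]
  [-5, -5, 6, 14, 10]
  [-19, -9, -5, -9, -24]
  [-14, -22, -8, -7, -11]
  [-2, 8, 12, 8, -5]
Answer: row 3 of T^⊗3 = [-14, -22, -8, -7, -11]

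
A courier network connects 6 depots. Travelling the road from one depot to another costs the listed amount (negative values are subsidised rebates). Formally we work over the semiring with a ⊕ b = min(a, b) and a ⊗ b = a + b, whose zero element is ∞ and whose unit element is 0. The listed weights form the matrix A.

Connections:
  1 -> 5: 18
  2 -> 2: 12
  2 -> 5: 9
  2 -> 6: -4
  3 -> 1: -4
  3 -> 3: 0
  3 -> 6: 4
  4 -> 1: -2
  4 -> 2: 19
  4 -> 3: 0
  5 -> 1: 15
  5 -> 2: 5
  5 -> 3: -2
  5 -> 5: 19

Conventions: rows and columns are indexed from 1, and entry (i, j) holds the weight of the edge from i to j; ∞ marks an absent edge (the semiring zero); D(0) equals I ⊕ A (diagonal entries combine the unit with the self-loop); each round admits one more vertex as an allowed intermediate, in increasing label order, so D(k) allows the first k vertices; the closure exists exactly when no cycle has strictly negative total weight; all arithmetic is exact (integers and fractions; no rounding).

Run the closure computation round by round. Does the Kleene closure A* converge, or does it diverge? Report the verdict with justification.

D(0):
  [0, ∞, ∞, ∞, 18, ∞]
  [∞, 0, ∞, ∞, 9, -4]
  [-4, ∞, 0, ∞, ∞, 4]
  [-2, 19, 0, 0, ∞, ∞]
  [15, 5, -2, ∞, 0, ∞]
  [∞, ∞, ∞, ∞, ∞, 0]
D(1):
  [0, ∞, ∞, ∞, 18, ∞]
  [∞, 0, ∞, ∞, 9, -4]
  [-4, ∞, 0, ∞, 14, 4]
  [-2, 19, 0, 0, 16, ∞]
  [15, 5, -2, ∞, 0, ∞]
  [∞, ∞, ∞, ∞, ∞, 0]
D(2):
  [0, ∞, ∞, ∞, 18, ∞]
  [∞, 0, ∞, ∞, 9, -4]
  [-4, ∞, 0, ∞, 14, 4]
  [-2, 19, 0, 0, 16, 15]
  [15, 5, -2, ∞, 0, 1]
  [∞, ∞, ∞, ∞, ∞, 0]
D(3):
  [0, ∞, ∞, ∞, 18, ∞]
  [∞, 0, ∞, ∞, 9, -4]
  [-4, ∞, 0, ∞, 14, 4]
  [-4, 19, 0, 0, 14, 4]
  [-6, 5, -2, ∞, 0, 1]
  [∞, ∞, ∞, ∞, ∞, 0]
D(4):
  [0, ∞, ∞, ∞, 18, ∞]
  [∞, 0, ∞, ∞, 9, -4]
  [-4, ∞, 0, ∞, 14, 4]
  [-4, 19, 0, 0, 14, 4]
  [-6, 5, -2, ∞, 0, 1]
  [∞, ∞, ∞, ∞, ∞, 0]
D(5):
  [0, 23, 16, ∞, 18, 19]
  [3, 0, 7, ∞, 9, -4]
  [-4, 19, 0, ∞, 14, 4]
  [-4, 19, 0, 0, 14, 4]
  [-6, 5, -2, ∞, 0, 1]
  [∞, ∞, ∞, ∞, ∞, 0]
D(6):
  [0, 23, 16, ∞, 18, 19]
  [3, 0, 7, ∞, 9, -4]
  [-4, 19, 0, ∞, 14, 4]
  [-4, 19, 0, 0, 14, 4]
  [-6, 5, -2, ∞, 0, 1]
  [∞, ∞, ∞, ∞, ∞, 0]
Key observation: every diagonal entry stays at the unit through all rounds, so no improving cycle exists.
Answer: CONVERGES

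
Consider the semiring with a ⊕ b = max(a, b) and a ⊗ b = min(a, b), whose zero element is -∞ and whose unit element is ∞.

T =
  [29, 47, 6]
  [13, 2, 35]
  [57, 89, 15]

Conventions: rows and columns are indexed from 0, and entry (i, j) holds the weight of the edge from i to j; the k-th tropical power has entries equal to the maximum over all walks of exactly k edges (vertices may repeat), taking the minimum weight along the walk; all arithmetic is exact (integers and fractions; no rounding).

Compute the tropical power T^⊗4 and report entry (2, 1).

T^⊗2:
  [29, 29, 35]
  [35, 35, 15]
  [29, 47, 35]
T^⊗3:
  [35, 35, 29]
  [29, 35, 35]
  [35, 35, 35]
T^⊗4:
  [29, 35, 35]
  [35, 35, 35]
  [35, 35, 35]
Key observation: the optimum is the walk 2->0->1->2->1, with weight 57 min 47 min 35 min 89 = 35.
Optimal value attained by: walk 2->0->1->2->1.
Answer: (T^⊗4)[2][1] = 35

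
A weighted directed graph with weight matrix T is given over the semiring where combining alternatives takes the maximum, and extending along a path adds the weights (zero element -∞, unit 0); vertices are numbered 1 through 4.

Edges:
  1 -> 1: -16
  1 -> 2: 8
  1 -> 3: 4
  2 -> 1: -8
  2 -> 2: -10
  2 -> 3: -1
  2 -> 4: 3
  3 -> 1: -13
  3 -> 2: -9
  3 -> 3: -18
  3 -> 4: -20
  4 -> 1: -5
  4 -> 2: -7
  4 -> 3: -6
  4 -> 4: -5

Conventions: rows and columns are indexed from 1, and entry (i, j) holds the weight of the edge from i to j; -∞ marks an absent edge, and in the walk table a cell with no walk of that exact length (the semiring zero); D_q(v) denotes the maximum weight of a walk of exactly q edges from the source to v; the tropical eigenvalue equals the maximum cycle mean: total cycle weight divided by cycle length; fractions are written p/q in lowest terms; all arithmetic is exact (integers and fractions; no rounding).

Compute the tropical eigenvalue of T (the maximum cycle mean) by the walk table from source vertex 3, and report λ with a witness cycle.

q=0: [-∞, -∞, 0, -∞]
q=1: [-13, -9, -18, -20]
q=2: [-17, -5, -9, -6]
q=3: [-11, -9, -6, -2]
q=4: [-7, -3, -7, -6]
Optimal cycle mean attained by: cycle 1->2->4->1, total 8 + 3 + (-5), length 3.
Answer: λ = 2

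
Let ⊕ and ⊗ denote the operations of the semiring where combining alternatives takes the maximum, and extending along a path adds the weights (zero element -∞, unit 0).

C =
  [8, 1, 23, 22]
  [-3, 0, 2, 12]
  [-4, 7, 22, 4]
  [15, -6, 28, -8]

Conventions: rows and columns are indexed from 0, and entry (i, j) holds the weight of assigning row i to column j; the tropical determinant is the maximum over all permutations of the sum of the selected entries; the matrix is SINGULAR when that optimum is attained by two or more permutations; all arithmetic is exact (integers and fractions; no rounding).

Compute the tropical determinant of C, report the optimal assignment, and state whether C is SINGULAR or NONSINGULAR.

σ = (0, 1, 2, 3): 8 + 0 + 22 + (-8) = 22
σ = (0, 1, 3, 2): 8 + 0 + 4 + 28 = 40
σ = (0, 2, 1, 3): 8 + 2 + 7 + (-8) = 9
σ = (0, 2, 3, 1): 8 + 2 + 4 + (-6) = 8
σ = (0, 3, 1, 2): 8 + 12 + 7 + 28 = 55
σ = (0, 3, 2, 1): 8 + 12 + 22 + (-6) = 36
σ = (1, 0, 2, 3): 1 + (-3) + 22 + (-8) = 12
σ = (1, 0, 3, 2): 1 + (-3) + 4 + 28 = 30
σ = (1, 2, 0, 3): 1 + 2 + (-4) + (-8) = -9
σ = (1, 2, 3, 0): 1 + 2 + 4 + 15 = 22
σ = (1, 3, 0, 2): 1 + 12 + (-4) + 28 = 37
σ = (1, 3, 2, 0): 1 + 12 + 22 + 15 = 50
σ = (2, 0, 1, 3): 23 + (-3) + 7 + (-8) = 19
σ = (2, 0, 3, 1): 23 + (-3) + 4 + (-6) = 18
σ = (2, 1, 0, 3): 23 + 0 + (-4) + (-8) = 11
σ = (2, 1, 3, 0): 23 + 0 + 4 + 15 = 42
σ = (2, 3, 0, 1): 23 + 12 + (-4) + (-6) = 25
σ = (2, 3, 1, 0): 23 + 12 + 7 + 15 = 57
σ = (3, 0, 1, 2): 22 + (-3) + 7 + 28 = 54
σ = (3, 0, 2, 1): 22 + (-3) + 22 + (-6) = 35
σ = (3, 1, 0, 2): 22 + 0 + (-4) + 28 = 46
σ = (3, 1, 2, 0): 22 + 0 + 22 + 15 = 59
σ = (3, 2, 0, 1): 22 + 2 + (-4) + (-6) = 14
σ = (3, 2, 1, 0): 22 + 2 + 7 + 15 = 46
Optimal value attained by: σ = (3, 1, 2, 0).
Answer: det⊕(C) = 59; verdict: NONSINGULAR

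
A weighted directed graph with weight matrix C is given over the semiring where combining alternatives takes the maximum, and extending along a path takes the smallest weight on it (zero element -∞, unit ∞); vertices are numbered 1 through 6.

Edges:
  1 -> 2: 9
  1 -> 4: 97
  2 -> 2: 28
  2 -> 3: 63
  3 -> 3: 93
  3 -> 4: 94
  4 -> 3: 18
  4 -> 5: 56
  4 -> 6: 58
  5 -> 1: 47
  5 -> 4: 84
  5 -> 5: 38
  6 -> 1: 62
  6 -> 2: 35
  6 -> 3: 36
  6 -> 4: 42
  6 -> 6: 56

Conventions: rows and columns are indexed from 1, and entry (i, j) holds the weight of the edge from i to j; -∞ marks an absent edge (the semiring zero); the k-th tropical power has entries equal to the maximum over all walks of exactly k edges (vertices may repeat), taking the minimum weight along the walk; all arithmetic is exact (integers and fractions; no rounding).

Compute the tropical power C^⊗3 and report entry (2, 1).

C^⊗2:
  [-∞, 9, 18, -∞, 56, 58]
  [-∞, 28, 63, 63, -∞, -∞]
  [-∞, -∞, 93, 93, 56, 58]
  [58, 35, 36, 56, 38, 56]
  [38, 9, 18, 47, 56, 58]
  [56, 35, 36, 62, 42, 56]
C^⊗3:
  [58, 35, 36, 56, 38, 56]
  [-∞, 28, 63, 63, 56, 58]
  [58, 35, 93, 93, 56, 58]
  [56, 35, 36, 58, 56, 56]
  [58, 35, 36, 56, 47, 56]
  [56, 35, 36, 56, 56, 58]
Key observation: no walk of exactly 3 edges connects these vertices, so the entry is the semiring zero.
Answer: (C^⊗3)[2][1] = -∞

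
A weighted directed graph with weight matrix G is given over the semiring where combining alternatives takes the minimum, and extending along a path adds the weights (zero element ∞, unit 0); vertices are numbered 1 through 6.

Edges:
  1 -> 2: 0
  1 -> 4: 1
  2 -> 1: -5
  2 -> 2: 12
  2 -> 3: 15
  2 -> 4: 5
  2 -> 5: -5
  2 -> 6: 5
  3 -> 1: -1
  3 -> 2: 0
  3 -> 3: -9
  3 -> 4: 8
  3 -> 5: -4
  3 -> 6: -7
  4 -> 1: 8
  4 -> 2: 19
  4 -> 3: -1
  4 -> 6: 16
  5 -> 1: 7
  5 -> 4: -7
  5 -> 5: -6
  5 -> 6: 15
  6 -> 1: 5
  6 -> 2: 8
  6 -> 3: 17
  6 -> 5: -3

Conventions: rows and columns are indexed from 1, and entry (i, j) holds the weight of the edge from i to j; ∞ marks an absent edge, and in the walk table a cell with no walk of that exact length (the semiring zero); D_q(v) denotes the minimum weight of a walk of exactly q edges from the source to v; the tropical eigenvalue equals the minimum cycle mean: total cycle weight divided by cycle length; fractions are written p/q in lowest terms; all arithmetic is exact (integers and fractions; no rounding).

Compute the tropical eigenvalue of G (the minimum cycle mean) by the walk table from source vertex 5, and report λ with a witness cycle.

q=0: [∞, ∞, ∞, ∞, 0, ∞]
q=1: [7, ∞, ∞, -7, -6, 15]
q=2: [1, 7, -8, -13, -12, 9]
q=3: [-9, -8, -17, -19, -18, -15]
q=4: [-18, -17, -26, -25, -24, -24]
q=5: [-27, -26, -35, -31, -30, -33]
q=6: [-36, -35, -44, -37, -39, -42]
Optimal cycle mean attained by: cycle 3->3, total (-9), length 1.
Answer: λ = -9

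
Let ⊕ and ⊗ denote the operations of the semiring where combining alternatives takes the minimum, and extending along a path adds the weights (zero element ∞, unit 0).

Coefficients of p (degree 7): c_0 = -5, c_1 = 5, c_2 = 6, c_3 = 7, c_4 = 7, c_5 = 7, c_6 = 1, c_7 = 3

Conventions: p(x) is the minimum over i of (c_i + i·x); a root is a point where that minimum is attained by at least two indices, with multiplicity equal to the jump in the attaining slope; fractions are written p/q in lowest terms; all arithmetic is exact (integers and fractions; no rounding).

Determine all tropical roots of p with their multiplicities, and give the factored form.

hull edge (i=0, c=-5) to (i=6, c=1): slope 1, span 6
hull edge (i=6, c=1) to (i=7, c=3): slope 2, span 1
Factored form: p(x) = 3 ⊗ (x ⊕ (-2)) ⊗ (x ⊕ (-1)) ⊗ (x ⊕ (-1)) ⊗ (x ⊕ (-1)) ⊗ (x ⊕ (-1)) ⊗ (x ⊕ (-1)) ⊗ (x ⊕ (-1))
Answer: roots = -2 (mult 1), -1 (mult 6)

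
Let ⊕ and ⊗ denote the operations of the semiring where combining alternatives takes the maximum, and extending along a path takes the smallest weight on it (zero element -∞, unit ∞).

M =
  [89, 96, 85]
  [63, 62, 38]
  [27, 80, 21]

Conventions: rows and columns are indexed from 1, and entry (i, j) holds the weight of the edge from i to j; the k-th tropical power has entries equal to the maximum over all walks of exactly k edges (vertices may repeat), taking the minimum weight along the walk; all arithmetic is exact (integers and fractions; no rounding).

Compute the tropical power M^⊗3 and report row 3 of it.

M^⊗2:
  [89, 89, 85]
  [63, 63, 63]
  [63, 62, 38]
M^⊗3:
  [89, 89, 85]
  [63, 63, 63]
  [63, 63, 63]
Answer: row 3 of M^⊗3 = [63, 63, 63]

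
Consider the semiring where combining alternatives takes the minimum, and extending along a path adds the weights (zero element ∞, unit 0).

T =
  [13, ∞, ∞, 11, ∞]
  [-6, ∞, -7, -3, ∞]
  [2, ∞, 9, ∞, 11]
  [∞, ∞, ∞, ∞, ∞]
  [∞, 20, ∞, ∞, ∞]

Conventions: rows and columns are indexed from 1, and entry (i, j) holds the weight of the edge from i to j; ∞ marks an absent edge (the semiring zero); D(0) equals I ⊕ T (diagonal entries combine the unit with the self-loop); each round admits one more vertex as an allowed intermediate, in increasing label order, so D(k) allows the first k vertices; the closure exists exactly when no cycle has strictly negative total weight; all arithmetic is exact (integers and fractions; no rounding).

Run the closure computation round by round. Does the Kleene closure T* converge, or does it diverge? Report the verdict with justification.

D(0):
  [0, ∞, ∞, 11, ∞]
  [-6, 0, -7, -3, ∞]
  [2, ∞, 0, ∞, 11]
  [∞, ∞, ∞, 0, ∞]
  [∞, 20, ∞, ∞, 0]
D(1):
  [0, ∞, ∞, 11, ∞]
  [-6, 0, -7, -3, ∞]
  [2, ∞, 0, 13, 11]
  [∞, ∞, ∞, 0, ∞]
  [∞, 20, ∞, ∞, 0]
D(2):
  [0, ∞, ∞, 11, ∞]
  [-6, 0, -7, -3, ∞]
  [2, ∞, 0, 13, 11]
  [∞, ∞, ∞, 0, ∞]
  [14, 20, 13, 17, 0]
D(3):
  [0, ∞, ∞, 11, ∞]
  [-6, 0, -7, -3, 4]
  [2, ∞, 0, 13, 11]
  [∞, ∞, ∞, 0, ∞]
  [14, 20, 13, 17, 0]
D(4):
  [0, ∞, ∞, 11, ∞]
  [-6, 0, -7, -3, 4]
  [2, ∞, 0, 13, 11]
  [∞, ∞, ∞, 0, ∞]
  [14, 20, 13, 17, 0]
D(5):
  [0, ∞, ∞, 11, ∞]
  [-6, 0, -7, -3, 4]
  [2, 31, 0, 13, 11]
  [∞, ∞, ∞, 0, ∞]
  [14, 20, 13, 17, 0]
Key observation: every diagonal entry stays at the unit through all rounds, so no improving cycle exists.
Answer: CONVERGES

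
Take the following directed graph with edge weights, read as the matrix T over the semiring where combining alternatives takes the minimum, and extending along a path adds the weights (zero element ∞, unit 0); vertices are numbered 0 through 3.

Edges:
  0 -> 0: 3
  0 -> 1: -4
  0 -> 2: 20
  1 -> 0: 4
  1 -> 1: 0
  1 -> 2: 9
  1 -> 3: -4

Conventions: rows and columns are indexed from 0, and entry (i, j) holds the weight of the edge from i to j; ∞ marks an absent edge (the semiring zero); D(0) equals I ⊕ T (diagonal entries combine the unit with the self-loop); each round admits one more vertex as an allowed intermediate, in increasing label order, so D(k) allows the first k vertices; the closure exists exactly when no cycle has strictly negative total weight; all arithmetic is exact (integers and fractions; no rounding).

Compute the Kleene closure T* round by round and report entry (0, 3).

D(0):
  [0, -4, 20, ∞]
  [4, 0, 9, -4]
  [∞, ∞, 0, ∞]
  [∞, ∞, ∞, 0]
D(1):
  [0, -4, 20, ∞]
  [4, 0, 9, -4]
  [∞, ∞, 0, ∞]
  [∞, ∞, ∞, 0]
D(2):
  [0, -4, 5, -8]
  [4, 0, 9, -4]
  [∞, ∞, 0, ∞]
  [∞, ∞, ∞, 0]
D(3):
  [0, -4, 5, -8]
  [4, 0, 9, -4]
  [∞, ∞, 0, ∞]
  [∞, ∞, ∞, 0]
D(4):
  [0, -4, 5, -8]
  [4, 0, 9, -4]
  [∞, ∞, 0, ∞]
  [∞, ∞, ∞, 0]
Answer: T*[0][3] = -8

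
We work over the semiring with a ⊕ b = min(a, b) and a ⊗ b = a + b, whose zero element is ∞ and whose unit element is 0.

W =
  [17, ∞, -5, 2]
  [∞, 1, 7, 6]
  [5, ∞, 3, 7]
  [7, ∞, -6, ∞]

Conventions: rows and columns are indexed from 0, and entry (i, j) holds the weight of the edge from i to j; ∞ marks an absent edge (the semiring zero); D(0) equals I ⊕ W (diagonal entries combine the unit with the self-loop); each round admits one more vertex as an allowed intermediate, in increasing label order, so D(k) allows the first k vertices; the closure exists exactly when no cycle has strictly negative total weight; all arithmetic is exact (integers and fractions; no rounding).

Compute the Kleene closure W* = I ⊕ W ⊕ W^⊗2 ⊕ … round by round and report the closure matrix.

D(0):
  [0, ∞, -5, 2]
  [∞, 0, 7, 6]
  [5, ∞, 0, 7]
  [7, ∞, -6, 0]
D(1):
  [0, ∞, -5, 2]
  [∞, 0, 7, 6]
  [5, ∞, 0, 7]
  [7, ∞, -6, 0]
D(2):
  [0, ∞, -5, 2]
  [∞, 0, 7, 6]
  [5, ∞, 0, 7]
  [7, ∞, -6, 0]
D(3):
  [0, ∞, -5, 2]
  [12, 0, 7, 6]
  [5, ∞, 0, 7]
  [-1, ∞, -6, 0]
D(4):
  [0, ∞, -5, 2]
  [5, 0, 0, 6]
  [5, ∞, 0, 7]
  [-1, ∞, -6, 0]
Answer: W* = [[0, ∞, -5, 2], [5, 0, 0, 6], [5, ∞, 0, 7], [-1, ∞, -6, 0]]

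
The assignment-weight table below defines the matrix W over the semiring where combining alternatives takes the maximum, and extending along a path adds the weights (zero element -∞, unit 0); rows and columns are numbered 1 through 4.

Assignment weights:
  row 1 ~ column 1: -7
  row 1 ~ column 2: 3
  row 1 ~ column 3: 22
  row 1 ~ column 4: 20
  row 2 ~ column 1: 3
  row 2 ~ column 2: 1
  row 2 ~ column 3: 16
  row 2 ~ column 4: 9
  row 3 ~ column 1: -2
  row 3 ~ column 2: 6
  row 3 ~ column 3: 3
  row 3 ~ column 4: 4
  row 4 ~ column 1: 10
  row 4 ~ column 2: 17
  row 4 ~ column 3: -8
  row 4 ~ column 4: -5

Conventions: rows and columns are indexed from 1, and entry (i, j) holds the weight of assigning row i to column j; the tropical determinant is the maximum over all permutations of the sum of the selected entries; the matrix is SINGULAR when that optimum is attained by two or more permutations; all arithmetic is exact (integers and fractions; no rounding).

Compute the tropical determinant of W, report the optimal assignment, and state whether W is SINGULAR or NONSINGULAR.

σ = (1, 2, 3, 4): (-7) + 1 + 3 + (-5) = -8
σ = (1, 2, 4, 3): (-7) + 1 + 4 + (-8) = -10
σ = (1, 3, 2, 4): (-7) + 16 + 6 + (-5) = 10
σ = (1, 3, 4, 2): (-7) + 16 + 4 + 17 = 30
σ = (1, 4, 2, 3): (-7) + 9 + 6 + (-8) = 0
σ = (1, 4, 3, 2): (-7) + 9 + 3 + 17 = 22
σ = (2, 1, 3, 4): 3 + 3 + 3 + (-5) = 4
σ = (2, 1, 4, 3): 3 + 3 + 4 + (-8) = 2
σ = (2, 3, 1, 4): 3 + 16 + (-2) + (-5) = 12
σ = (2, 3, 4, 1): 3 + 16 + 4 + 10 = 33
σ = (2, 4, 1, 3): 3 + 9 + (-2) + (-8) = 2
σ = (2, 4, 3, 1): 3 + 9 + 3 + 10 = 25
σ = (3, 1, 2, 4): 22 + 3 + 6 + (-5) = 26
σ = (3, 1, 4, 2): 22 + 3 + 4 + 17 = 46
σ = (3, 2, 1, 4): 22 + 1 + (-2) + (-5) = 16
σ = (3, 2, 4, 1): 22 + 1 + 4 + 10 = 37
σ = (3, 4, 1, 2): 22 + 9 + (-2) + 17 = 46
σ = (3, 4, 2, 1): 22 + 9 + 6 + 10 = 47
σ = (4, 1, 2, 3): 20 + 3 + 6 + (-8) = 21
σ = (4, 1, 3, 2): 20 + 3 + 3 + 17 = 43
σ = (4, 2, 1, 3): 20 + 1 + (-2) + (-8) = 11
σ = (4, 2, 3, 1): 20 + 1 + 3 + 10 = 34
σ = (4, 3, 1, 2): 20 + 16 + (-2) + 17 = 51
σ = (4, 3, 2, 1): 20 + 16 + 6 + 10 = 52
Optimal value attained by: σ = (4, 3, 2, 1).
Answer: det⊕(W) = 52; verdict: NONSINGULAR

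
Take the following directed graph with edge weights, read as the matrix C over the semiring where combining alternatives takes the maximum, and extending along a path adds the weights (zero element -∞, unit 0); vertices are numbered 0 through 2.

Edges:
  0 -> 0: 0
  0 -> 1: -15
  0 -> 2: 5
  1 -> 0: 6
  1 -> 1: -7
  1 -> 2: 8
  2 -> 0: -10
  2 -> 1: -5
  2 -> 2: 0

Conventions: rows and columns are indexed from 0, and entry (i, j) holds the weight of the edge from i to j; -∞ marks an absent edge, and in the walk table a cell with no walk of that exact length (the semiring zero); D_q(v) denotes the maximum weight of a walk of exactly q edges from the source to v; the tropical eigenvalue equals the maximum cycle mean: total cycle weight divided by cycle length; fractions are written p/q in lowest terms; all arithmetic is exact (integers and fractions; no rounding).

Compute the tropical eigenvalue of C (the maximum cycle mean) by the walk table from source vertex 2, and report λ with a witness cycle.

q=0: [-∞, -∞, 0]
q=1: [-10, -5, 0]
q=2: [1, -5, 3]
q=3: [1, -2, 6]
Optimal cycle mean attained by: cycle 0->2->1->0, total 5 + (-5) + 6, length 3.
Answer: λ = 2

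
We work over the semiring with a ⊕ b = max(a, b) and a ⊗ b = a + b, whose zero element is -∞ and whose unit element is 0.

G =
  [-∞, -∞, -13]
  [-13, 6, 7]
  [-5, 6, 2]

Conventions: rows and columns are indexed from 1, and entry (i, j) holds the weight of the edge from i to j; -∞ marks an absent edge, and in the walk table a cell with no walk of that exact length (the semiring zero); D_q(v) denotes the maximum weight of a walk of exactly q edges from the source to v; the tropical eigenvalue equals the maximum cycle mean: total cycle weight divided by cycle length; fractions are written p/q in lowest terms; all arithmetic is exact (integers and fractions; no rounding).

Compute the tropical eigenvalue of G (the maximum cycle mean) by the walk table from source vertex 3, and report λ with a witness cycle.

q=0: [-∞, -∞, 0]
q=1: [-5, 6, 2]
q=2: [-3, 12, 13]
q=3: [8, 19, 19]
Optimal cycle mean attained by: cycle 2->3->2, total 7 + 6, length 2.
Answer: λ = 13/2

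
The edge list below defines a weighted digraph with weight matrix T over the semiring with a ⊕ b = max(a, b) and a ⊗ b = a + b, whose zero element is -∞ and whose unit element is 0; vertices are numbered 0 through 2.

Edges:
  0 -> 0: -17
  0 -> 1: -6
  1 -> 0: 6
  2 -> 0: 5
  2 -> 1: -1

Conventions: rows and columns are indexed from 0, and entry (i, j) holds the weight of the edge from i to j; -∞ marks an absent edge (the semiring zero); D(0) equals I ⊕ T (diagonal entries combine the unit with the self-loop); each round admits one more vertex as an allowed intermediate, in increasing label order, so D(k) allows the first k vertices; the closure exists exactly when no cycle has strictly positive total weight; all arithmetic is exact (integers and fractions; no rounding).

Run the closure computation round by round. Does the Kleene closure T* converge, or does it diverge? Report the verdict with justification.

D(0):
  [0, -6, -∞]
  [6, 0, -∞]
  [5, -1, 0]
D(1):
  [0, -6, -∞]
  [6, 0, -∞]
  [5, -1, 0]
D(2):
  [0, -6, -∞]
  [6, 0, -∞]
  [5, -1, 0]
D(3):
  [0, -6, -∞]
  [6, 0, -∞]
  [5, -1, 0]
Key observation: every diagonal entry stays at the unit through all rounds, so no improving cycle exists.
Answer: CONVERGES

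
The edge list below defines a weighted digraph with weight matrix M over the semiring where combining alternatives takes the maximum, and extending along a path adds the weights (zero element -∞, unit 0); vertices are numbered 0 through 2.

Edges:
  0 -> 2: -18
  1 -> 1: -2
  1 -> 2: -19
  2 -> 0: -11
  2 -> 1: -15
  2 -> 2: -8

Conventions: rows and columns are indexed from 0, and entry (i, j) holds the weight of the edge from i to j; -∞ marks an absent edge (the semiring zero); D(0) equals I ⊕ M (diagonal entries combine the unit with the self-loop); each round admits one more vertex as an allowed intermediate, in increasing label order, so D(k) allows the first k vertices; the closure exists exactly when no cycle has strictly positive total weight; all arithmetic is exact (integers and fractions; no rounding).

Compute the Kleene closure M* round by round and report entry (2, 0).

D(0):
  [0, -∞, -18]
  [-∞, 0, -19]
  [-11, -15, 0]
D(1):
  [0, -∞, -18]
  [-∞, 0, -19]
  [-11, -15, 0]
D(2):
  [0, -∞, -18]
  [-∞, 0, -19]
  [-11, -15, 0]
D(3):
  [0, -33, -18]
  [-30, 0, -19]
  [-11, -15, 0]
Answer: M*[2][0] = -11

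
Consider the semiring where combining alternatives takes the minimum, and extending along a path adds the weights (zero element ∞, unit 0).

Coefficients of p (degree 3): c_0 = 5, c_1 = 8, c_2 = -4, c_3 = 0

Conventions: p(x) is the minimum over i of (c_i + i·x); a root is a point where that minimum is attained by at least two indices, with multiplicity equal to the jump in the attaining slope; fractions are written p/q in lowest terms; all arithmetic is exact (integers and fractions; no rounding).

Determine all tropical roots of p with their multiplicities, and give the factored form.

hull edge (i=0, c=5) to (i=2, c=-4): slope -9/2, span 2
hull edge (i=2, c=-4) to (i=3, c=0): slope 4, span 1
Factored form: p(x) = 0 ⊗ (x ⊕ (-4)) ⊗ (x ⊕ 9/2) ⊗ (x ⊕ 9/2)
Answer: roots = -4 (mult 1), 9/2 (mult 2)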